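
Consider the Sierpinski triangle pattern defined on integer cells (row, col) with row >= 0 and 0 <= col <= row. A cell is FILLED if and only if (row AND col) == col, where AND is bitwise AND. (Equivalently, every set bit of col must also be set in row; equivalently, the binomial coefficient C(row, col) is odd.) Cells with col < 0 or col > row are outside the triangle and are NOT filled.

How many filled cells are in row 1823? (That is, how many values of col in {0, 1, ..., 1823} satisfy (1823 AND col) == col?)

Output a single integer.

1823 in binary = 11100011111
popcount(1823) = number of 1-bits in 11100011111 = 8
A col c satisfies (1823 AND c) == c iff every set bit of c is also set in 1823; each of the 8 set bits of 1823 can independently be on or off in c.
count = 2^8 = 256

Answer: 256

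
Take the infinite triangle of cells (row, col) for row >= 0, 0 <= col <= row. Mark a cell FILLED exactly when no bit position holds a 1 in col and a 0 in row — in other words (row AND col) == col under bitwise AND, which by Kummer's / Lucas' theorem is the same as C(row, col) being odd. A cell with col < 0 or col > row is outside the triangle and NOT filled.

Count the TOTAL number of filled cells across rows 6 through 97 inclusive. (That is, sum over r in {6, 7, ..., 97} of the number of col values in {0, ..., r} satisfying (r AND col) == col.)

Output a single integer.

Answer: 1212

Derivation:
r6=110 pc2: +4 =4
r7=111 pc3: +8 =12
r8=1000 pc1: +2 =14
r9=1001 pc2: +4 =18
r10=1010 pc2: +4 =22
r11=1011 pc3: +8 =30
r12=1100 pc2: +4 =34
r13=1101 pc3: +8 =42
r14=1110 pc3: +8 =50
r15=1111 pc4: +16 =66
r16=10000 pc1: +2 =68
r17=10001 pc2: +4 =72
r18=10010 pc2: +4 =76
r19=10011 pc3: +8 =84
r20=10100 pc2: +4 =88
r21=10101 pc3: +8 =96
r22=10110 pc3: +8 =104
r23=10111 pc4: +16 =120
r24=11000 pc2: +4 =124
r25=11001 pc3: +8 =132
r26=11010 pc3: +8 =140
r27=11011 pc4: +16 =156
r28=11100 pc3: +8 =164
r29=11101 pc4: +16 =180
r30=11110 pc4: +16 =196
r31=11111 pc5: +32 =228
r32=100000 pc1: +2 =230
r33=100001 pc2: +4 =234
r34=100010 pc2: +4 =238
r35=100011 pc3: +8 =246
r36=100100 pc2: +4 =250
r37=100101 pc3: +8 =258
r38=100110 pc3: +8 =266
r39=100111 pc4: +16 =282
r40=101000 pc2: +4 =286
r41=101001 pc3: +8 =294
r42=101010 pc3: +8 =302
r43=101011 pc4: +16 =318
r44=101100 pc3: +8 =326
r45=101101 pc4: +16 =342
r46=101110 pc4: +16 =358
r47=101111 pc5: +32 =390
r48=110000 pc2: +4 =394
r49=110001 pc3: +8 =402
r50=110010 pc3: +8 =410
r51=110011 pc4: +16 =426
r52=110100 pc3: +8 =434
r53=110101 pc4: +16 =450
r54=110110 pc4: +16 =466
r55=110111 pc5: +32 =498
r56=111000 pc3: +8 =506
r57=111001 pc4: +16 =522
r58=111010 pc4: +16 =538
r59=111011 pc5: +32 =570
r60=111100 pc4: +16 =586
r61=111101 pc5: +32 =618
r62=111110 pc5: +32 =650
r63=111111 pc6: +64 =714
r64=1000000 pc1: +2 =716
r65=1000001 pc2: +4 =720
r66=1000010 pc2: +4 =724
r67=1000011 pc3: +8 =732
r68=1000100 pc2: +4 =736
r69=1000101 pc3: +8 =744
r70=1000110 pc3: +8 =752
r71=1000111 pc4: +16 =768
r72=1001000 pc2: +4 =772
r73=1001001 pc3: +8 =780
r74=1001010 pc3: +8 =788
r75=1001011 pc4: +16 =804
r76=1001100 pc3: +8 =812
r77=1001101 pc4: +16 =828
r78=1001110 pc4: +16 =844
r79=1001111 pc5: +32 =876
r80=1010000 pc2: +4 =880
r81=1010001 pc3: +8 =888
r82=1010010 pc3: +8 =896
r83=1010011 pc4: +16 =912
r84=1010100 pc3: +8 =920
r85=1010101 pc4: +16 =936
r86=1010110 pc4: +16 =952
r87=1010111 pc5: +32 =984
r88=1011000 pc3: +8 =992
r89=1011001 pc4: +16 =1008
r90=1011010 pc4: +16 =1024
r91=1011011 pc5: +32 =1056
r92=1011100 pc4: +16 =1072
r93=1011101 pc5: +32 =1104
r94=1011110 pc5: +32 =1136
r95=1011111 pc6: +64 =1200
r96=1100000 pc2: +4 =1204
r97=1100001 pc3: +8 =1212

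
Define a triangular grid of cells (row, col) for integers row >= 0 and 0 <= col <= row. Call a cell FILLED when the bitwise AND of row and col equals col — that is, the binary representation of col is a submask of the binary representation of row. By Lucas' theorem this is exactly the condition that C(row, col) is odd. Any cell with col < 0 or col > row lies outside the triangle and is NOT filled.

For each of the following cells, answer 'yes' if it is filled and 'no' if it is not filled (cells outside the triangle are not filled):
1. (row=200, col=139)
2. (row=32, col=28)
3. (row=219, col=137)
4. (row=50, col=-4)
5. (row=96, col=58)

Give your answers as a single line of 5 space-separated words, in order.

(200,139): row=0b11001000, col=0b10001011, row AND col = 0b10001000 = 136; 136 != 139 -> empty
(32,28): row=0b100000, col=0b11100, row AND col = 0b0 = 0; 0 != 28 -> empty
(219,137): row=0b11011011, col=0b10001001, row AND col = 0b10001001 = 137; 137 == 137 -> filled
(50,-4): col outside [0, 50] -> not filled
(96,58): row=0b1100000, col=0b111010, row AND col = 0b100000 = 32; 32 != 58 -> empty

Answer: no no yes no no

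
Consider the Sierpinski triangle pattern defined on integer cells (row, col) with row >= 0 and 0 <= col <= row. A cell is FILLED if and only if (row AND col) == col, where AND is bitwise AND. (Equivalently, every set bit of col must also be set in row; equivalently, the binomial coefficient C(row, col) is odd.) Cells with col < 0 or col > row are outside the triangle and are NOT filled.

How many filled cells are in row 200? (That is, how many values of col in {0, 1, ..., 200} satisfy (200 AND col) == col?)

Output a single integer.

200 in binary = 11001000
popcount(200) = number of 1-bits in 11001000 = 3
A col c satisfies (200 AND c) == c iff every set bit of c is also set in 200; each of the 3 set bits of 200 can independently be on or off in c.
count = 2^3 = 8

Answer: 8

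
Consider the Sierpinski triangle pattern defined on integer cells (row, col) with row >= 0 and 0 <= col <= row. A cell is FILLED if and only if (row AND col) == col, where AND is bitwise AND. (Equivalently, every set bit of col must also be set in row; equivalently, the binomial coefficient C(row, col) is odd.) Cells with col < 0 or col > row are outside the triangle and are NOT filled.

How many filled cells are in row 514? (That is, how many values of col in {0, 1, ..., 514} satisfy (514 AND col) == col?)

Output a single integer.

Answer: 4

Derivation:
514 in binary = 1000000010
popcount(514) = number of 1-bits in 1000000010 = 2
A col c satisfies (514 AND c) == c iff every set bit of c is also set in 514; each of the 2 set bits of 514 can independently be on or off in c.
count = 2^2 = 4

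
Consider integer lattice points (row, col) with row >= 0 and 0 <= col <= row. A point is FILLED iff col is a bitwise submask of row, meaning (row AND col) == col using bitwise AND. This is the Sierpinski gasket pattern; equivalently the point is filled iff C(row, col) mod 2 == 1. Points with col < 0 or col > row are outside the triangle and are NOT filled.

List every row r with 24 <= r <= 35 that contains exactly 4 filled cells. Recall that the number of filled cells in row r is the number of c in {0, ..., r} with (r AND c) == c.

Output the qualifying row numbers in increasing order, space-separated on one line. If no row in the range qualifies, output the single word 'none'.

Answer: 24 33 34

Derivation:
Row r has 2^popcount(r) filled cells, so we need popcount(r) = log2(4) = 2.
Scan r = 24..35 and keep those with exactly 2 one-bits:
r=24=11000 popcount=2 -> KEEP
r=25=11001 popcount=3 -> skip
r=26=11010 popcount=3 -> skip
r=27=11011 popcount=4 -> skip
r=28=11100 popcount=3 -> skip
r=29=11101 popcount=4 -> skip
r=30=11110 popcount=4 -> skip
r=31=11111 popcount=5 -> skip
r=32=100000 popcount=1 -> skip
r=33=100001 popcount=2 -> KEEP
r=34=100010 popcount=2 -> KEEP
r=35=100011 popcount=3 -> skip
Kept rows: 24 33 34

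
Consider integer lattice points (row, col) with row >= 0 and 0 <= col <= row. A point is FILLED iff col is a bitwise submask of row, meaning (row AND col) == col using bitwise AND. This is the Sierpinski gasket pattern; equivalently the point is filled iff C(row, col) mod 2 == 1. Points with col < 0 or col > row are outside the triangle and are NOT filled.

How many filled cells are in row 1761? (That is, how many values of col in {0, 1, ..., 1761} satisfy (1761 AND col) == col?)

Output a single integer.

1761 in binary = 11011100001
popcount(1761) = number of 1-bits in 11011100001 = 6
A col c satisfies (1761 AND c) == c iff every set bit of c is also set in 1761; each of the 6 set bits of 1761 can independently be on or off in c.
count = 2^6 = 64

Answer: 64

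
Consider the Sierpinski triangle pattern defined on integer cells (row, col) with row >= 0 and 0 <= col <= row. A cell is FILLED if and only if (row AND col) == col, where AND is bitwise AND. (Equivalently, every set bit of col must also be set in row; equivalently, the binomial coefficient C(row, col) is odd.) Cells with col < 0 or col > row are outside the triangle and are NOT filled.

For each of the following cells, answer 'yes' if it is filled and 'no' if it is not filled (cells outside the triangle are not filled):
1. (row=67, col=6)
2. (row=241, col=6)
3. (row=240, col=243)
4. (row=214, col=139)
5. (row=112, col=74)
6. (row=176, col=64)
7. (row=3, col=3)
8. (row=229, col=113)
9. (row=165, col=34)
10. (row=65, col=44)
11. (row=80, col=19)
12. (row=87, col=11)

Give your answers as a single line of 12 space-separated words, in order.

(67,6): row=0b1000011, col=0b110, row AND col = 0b10 = 2; 2 != 6 -> empty
(241,6): row=0b11110001, col=0b110, row AND col = 0b0 = 0; 0 != 6 -> empty
(240,243): col outside [0, 240] -> not filled
(214,139): row=0b11010110, col=0b10001011, row AND col = 0b10000010 = 130; 130 != 139 -> empty
(112,74): row=0b1110000, col=0b1001010, row AND col = 0b1000000 = 64; 64 != 74 -> empty
(176,64): row=0b10110000, col=0b1000000, row AND col = 0b0 = 0; 0 != 64 -> empty
(3,3): row=0b11, col=0b11, row AND col = 0b11 = 3; 3 == 3 -> filled
(229,113): row=0b11100101, col=0b1110001, row AND col = 0b1100001 = 97; 97 != 113 -> empty
(165,34): row=0b10100101, col=0b100010, row AND col = 0b100000 = 32; 32 != 34 -> empty
(65,44): row=0b1000001, col=0b101100, row AND col = 0b0 = 0; 0 != 44 -> empty
(80,19): row=0b1010000, col=0b10011, row AND col = 0b10000 = 16; 16 != 19 -> empty
(87,11): row=0b1010111, col=0b1011, row AND col = 0b11 = 3; 3 != 11 -> empty

Answer: no no no no no no yes no no no no no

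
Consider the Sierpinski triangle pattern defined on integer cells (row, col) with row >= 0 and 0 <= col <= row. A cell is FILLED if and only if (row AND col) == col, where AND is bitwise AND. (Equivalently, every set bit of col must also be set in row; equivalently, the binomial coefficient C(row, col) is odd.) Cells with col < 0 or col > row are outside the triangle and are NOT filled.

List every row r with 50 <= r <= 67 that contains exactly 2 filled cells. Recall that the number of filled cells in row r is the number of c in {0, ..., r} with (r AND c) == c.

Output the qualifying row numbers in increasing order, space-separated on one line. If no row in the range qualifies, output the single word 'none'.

Row r has 2^popcount(r) filled cells, so we need popcount(r) = log2(2) = 1.
Scan r = 50..67 and keep those with exactly 1 one-bits:
r=50=110010 popcount=3 -> skip
r=51=110011 popcount=4 -> skip
r=52=110100 popcount=3 -> skip
r=53=110101 popcount=4 -> skip
r=54=110110 popcount=4 -> skip
r=55=110111 popcount=5 -> skip
r=56=111000 popcount=3 -> skip
r=57=111001 popcount=4 -> skip
r=58=111010 popcount=4 -> skip
r=59=111011 popcount=5 -> skip
r=60=111100 popcount=4 -> skip
r=61=111101 popcount=5 -> skip
r=62=111110 popcount=5 -> skip
r=63=111111 popcount=6 -> skip
r=64=1000000 popcount=1 -> KEEP
r=65=1000001 popcount=2 -> skip
r=66=1000010 popcount=2 -> skip
r=67=1000011 popcount=3 -> skip
Kept rows: 64

Answer: 64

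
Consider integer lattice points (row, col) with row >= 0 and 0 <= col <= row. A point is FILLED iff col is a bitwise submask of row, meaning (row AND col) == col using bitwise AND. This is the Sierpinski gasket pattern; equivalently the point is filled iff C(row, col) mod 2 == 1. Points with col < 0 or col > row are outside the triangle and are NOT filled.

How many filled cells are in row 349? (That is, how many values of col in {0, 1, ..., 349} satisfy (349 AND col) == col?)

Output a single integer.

Answer: 64

Derivation:
349 in binary = 101011101
popcount(349) = number of 1-bits in 101011101 = 6
A col c satisfies (349 AND c) == c iff every set bit of c is also set in 349; each of the 6 set bits of 349 can independently be on or off in c.
count = 2^6 = 64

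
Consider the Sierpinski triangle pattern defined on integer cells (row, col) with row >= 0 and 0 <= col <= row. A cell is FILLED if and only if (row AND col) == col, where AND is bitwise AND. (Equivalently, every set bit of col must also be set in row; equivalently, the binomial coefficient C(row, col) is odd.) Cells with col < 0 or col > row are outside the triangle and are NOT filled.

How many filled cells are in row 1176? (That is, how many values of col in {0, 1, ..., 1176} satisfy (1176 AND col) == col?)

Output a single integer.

1176 in binary = 10010011000
popcount(1176) = number of 1-bits in 10010011000 = 4
A col c satisfies (1176 AND c) == c iff every set bit of c is also set in 1176; each of the 4 set bits of 1176 can independently be on or off in c.
count = 2^4 = 16

Answer: 16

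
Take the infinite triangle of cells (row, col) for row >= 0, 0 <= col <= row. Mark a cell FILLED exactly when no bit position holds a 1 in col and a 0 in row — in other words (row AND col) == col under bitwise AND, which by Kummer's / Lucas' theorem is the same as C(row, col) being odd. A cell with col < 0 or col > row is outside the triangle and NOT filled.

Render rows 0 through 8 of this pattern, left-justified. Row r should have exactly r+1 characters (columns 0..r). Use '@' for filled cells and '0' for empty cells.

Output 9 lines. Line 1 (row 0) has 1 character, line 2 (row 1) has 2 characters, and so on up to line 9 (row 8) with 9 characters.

Answer: @
@@
@0@
@@@@
@000@
@@00@@
@0@0@0@
@@@@@@@@
@0000000@

Derivation:
r0=0: @
r1=1: @@
r2=10: @0@
r3=11: @@@@
r4=100: @000@
r5=101: @@00@@
r6=110: @0@0@0@
r7=111: @@@@@@@@
r8=1000: @0000000@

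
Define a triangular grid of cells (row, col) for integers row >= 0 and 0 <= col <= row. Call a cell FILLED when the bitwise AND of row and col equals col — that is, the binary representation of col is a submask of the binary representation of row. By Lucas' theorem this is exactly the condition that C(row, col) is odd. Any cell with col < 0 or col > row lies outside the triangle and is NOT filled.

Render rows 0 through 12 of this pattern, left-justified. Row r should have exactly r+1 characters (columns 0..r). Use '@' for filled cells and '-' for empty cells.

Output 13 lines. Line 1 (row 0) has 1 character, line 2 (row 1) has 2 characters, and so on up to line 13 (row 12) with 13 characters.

Answer: @
@@
@-@
@@@@
@---@
@@--@@
@-@-@-@
@@@@@@@@
@-------@
@@------@@
@-@-----@-@
@@@@----@@@@
@---@---@---@

Derivation:
r0=0: @
r1=1: @@
r2=10: @-@
r3=11: @@@@
r4=100: @---@
r5=101: @@--@@
r6=110: @-@-@-@
r7=111: @@@@@@@@
r8=1000: @-------@
r9=1001: @@------@@
r10=1010: @-@-----@-@
r11=1011: @@@@----@@@@
r12=1100: @---@---@---@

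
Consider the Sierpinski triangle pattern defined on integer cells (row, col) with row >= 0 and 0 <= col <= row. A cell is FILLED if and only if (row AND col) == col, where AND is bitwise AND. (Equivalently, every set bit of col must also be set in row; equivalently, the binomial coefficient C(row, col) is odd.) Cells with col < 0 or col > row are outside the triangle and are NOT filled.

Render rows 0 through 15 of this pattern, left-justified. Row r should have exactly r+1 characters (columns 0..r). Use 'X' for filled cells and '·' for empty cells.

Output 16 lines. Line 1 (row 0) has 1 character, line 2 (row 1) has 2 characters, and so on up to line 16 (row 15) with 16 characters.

r0=0: X
r1=1: XX
r2=10: X·X
r3=11: XXXX
r4=100: X···X
r5=101: XX··XX
r6=110: X·X·X·X
r7=111: XXXXXXXX
r8=1000: X·······X
r9=1001: XX······XX
r10=1010: X·X·····X·X
r11=1011: XXXX····XXXX
r12=1100: X···X···X···X
r13=1101: XX··XX··XX··XX
r14=1110: X·X·X·X·X·X·X·X
r15=1111: XXXXXXXXXXXXXXXX

Answer: X
XX
X·X
XXXX
X···X
XX··XX
X·X·X·X
XXXXXXXX
X·······X
XX······XX
X·X·····X·X
XXXX····XXXX
X···X···X···X
XX··XX··XX··XX
X·X·X·X·X·X·X·X
XXXXXXXXXXXXXXXX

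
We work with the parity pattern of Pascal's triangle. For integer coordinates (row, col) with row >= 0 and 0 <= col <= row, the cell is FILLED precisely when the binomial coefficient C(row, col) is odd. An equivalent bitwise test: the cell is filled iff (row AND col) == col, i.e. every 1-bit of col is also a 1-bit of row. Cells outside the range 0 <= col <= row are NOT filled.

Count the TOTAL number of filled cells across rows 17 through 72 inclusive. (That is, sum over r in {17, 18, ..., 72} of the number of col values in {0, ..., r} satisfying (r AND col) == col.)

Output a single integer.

r17=10001 pc2: +4 =4
r18=10010 pc2: +4 =8
r19=10011 pc3: +8 =16
r20=10100 pc2: +4 =20
r21=10101 pc3: +8 =28
r22=10110 pc3: +8 =36
r23=10111 pc4: +16 =52
r24=11000 pc2: +4 =56
r25=11001 pc3: +8 =64
r26=11010 pc3: +8 =72
r27=11011 pc4: +16 =88
r28=11100 pc3: +8 =96
r29=11101 pc4: +16 =112
r30=11110 pc4: +16 =128
r31=11111 pc5: +32 =160
r32=100000 pc1: +2 =162
r33=100001 pc2: +4 =166
r34=100010 pc2: +4 =170
r35=100011 pc3: +8 =178
r36=100100 pc2: +4 =182
r37=100101 pc3: +8 =190
r38=100110 pc3: +8 =198
r39=100111 pc4: +16 =214
r40=101000 pc2: +4 =218
r41=101001 pc3: +8 =226
r42=101010 pc3: +8 =234
r43=101011 pc4: +16 =250
r44=101100 pc3: +8 =258
r45=101101 pc4: +16 =274
r46=101110 pc4: +16 =290
r47=101111 pc5: +32 =322
r48=110000 pc2: +4 =326
r49=110001 pc3: +8 =334
r50=110010 pc3: +8 =342
r51=110011 pc4: +16 =358
r52=110100 pc3: +8 =366
r53=110101 pc4: +16 =382
r54=110110 pc4: +16 =398
r55=110111 pc5: +32 =430
r56=111000 pc3: +8 =438
r57=111001 pc4: +16 =454
r58=111010 pc4: +16 =470
r59=111011 pc5: +32 =502
r60=111100 pc4: +16 =518
r61=111101 pc5: +32 =550
r62=111110 pc5: +32 =582
r63=111111 pc6: +64 =646
r64=1000000 pc1: +2 =648
r65=1000001 pc2: +4 =652
r66=1000010 pc2: +4 =656
r67=1000011 pc3: +8 =664
r68=1000100 pc2: +4 =668
r69=1000101 pc3: +8 =676
r70=1000110 pc3: +8 =684
r71=1000111 pc4: +16 =700
r72=1001000 pc2: +4 =704

Answer: 704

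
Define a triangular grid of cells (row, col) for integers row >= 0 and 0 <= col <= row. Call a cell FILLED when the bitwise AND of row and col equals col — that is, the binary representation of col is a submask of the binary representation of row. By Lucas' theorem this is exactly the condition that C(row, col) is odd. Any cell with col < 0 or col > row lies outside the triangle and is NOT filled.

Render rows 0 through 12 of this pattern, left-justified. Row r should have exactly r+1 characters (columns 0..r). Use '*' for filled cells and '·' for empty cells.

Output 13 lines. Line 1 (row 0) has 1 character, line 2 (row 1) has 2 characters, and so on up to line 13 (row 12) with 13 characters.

Answer: *
**
*·*
****
*···*
**··**
*·*·*·*
********
*·······*
**······**
*·*·····*·*
****····****
*···*···*···*

Derivation:
r0=0: *
r1=1: **
r2=10: *·*
r3=11: ****
r4=100: *···*
r5=101: **··**
r6=110: *·*·*·*
r7=111: ********
r8=1000: *·······*
r9=1001: **······**
r10=1010: *·*·····*·*
r11=1011: ****····****
r12=1100: *···*···*···*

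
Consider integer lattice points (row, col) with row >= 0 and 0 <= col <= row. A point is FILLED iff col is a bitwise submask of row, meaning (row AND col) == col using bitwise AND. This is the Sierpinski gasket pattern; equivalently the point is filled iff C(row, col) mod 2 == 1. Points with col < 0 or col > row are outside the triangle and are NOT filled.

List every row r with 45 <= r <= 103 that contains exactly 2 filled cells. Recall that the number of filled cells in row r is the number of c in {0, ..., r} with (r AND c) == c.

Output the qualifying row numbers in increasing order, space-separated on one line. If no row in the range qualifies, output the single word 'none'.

Answer: 64

Derivation:
Row r has 2^popcount(r) filled cells, so we need popcount(r) = log2(2) = 1.
Scan r = 45..103 and keep those with exactly 1 one-bits:
r=45=101101 popcount=4 -> skip
r=46=101110 popcount=4 -> skip
r=47=101111 popcount=5 -> skip
r=48=110000 popcount=2 -> skip
r=49=110001 popcount=3 -> skip
r=50=110010 popcount=3 -> skip
r=51=110011 popcount=4 -> skip
r=52=110100 popcount=3 -> skip
r=53=110101 popcount=4 -> skip
r=54=110110 popcount=4 -> skip
r=55=110111 popcount=5 -> skip
r=56=111000 popcount=3 -> skip
r=57=111001 popcount=4 -> skip
r=58=111010 popcount=4 -> skip
r=59=111011 popcount=5 -> skip
r=60=111100 popcount=4 -> skip
r=61=111101 popcount=5 -> skip
r=62=111110 popcount=5 -> skip
r=63=111111 popcount=6 -> skip
r=64=1000000 popcount=1 -> KEEP
r=65=1000001 popcount=2 -> skip
r=66=1000010 popcount=2 -> skip
r=67=1000011 popcount=3 -> skip
r=68=1000100 popcount=2 -> skip
r=69=1000101 popcount=3 -> skip
r=70=1000110 popcount=3 -> skip
r=71=1000111 popcount=4 -> skip
r=72=1001000 popcount=2 -> skip
r=73=1001001 popcount=3 -> skip
r=74=1001010 popcount=3 -> skip
r=75=1001011 popcount=4 -> skip
r=76=1001100 popcount=3 -> skip
r=77=1001101 popcount=4 -> skip
r=78=1001110 popcount=4 -> skip
r=79=1001111 popcount=5 -> skip
r=80=1010000 popcount=2 -> skip
r=81=1010001 popcount=3 -> skip
r=82=1010010 popcount=3 -> skip
r=83=1010011 popcount=4 -> skip
r=84=1010100 popcount=3 -> skip
r=85=1010101 popcount=4 -> skip
r=86=1010110 popcount=4 -> skip
r=87=1010111 popcount=5 -> skip
r=88=1011000 popcount=3 -> skip
r=89=1011001 popcount=4 -> skip
r=90=1011010 popcount=4 -> skip
r=91=1011011 popcount=5 -> skip
r=92=1011100 popcount=4 -> skip
r=93=1011101 popcount=5 -> skip
r=94=1011110 popcount=5 -> skip
r=95=1011111 popcount=6 -> skip
r=96=1100000 popcount=2 -> skip
r=97=1100001 popcount=3 -> skip
r=98=1100010 popcount=3 -> skip
r=99=1100011 popcount=4 -> skip
r=100=1100100 popcount=3 -> skip
r=101=1100101 popcount=4 -> skip
r=102=1100110 popcount=4 -> skip
r=103=1100111 popcount=5 -> skip
Kept rows: 64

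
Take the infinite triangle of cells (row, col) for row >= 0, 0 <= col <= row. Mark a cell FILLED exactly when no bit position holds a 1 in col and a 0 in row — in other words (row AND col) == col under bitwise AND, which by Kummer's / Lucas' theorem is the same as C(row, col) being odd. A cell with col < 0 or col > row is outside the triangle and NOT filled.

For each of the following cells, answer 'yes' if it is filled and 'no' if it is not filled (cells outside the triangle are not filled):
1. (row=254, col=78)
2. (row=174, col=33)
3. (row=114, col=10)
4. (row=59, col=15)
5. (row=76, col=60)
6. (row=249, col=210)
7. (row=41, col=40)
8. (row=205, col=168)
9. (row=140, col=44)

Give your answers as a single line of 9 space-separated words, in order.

Answer: yes no no no no no yes no no

Derivation:
(254,78): row=0b11111110, col=0b1001110, row AND col = 0b1001110 = 78; 78 == 78 -> filled
(174,33): row=0b10101110, col=0b100001, row AND col = 0b100000 = 32; 32 != 33 -> empty
(114,10): row=0b1110010, col=0b1010, row AND col = 0b10 = 2; 2 != 10 -> empty
(59,15): row=0b111011, col=0b1111, row AND col = 0b1011 = 11; 11 != 15 -> empty
(76,60): row=0b1001100, col=0b111100, row AND col = 0b1100 = 12; 12 != 60 -> empty
(249,210): row=0b11111001, col=0b11010010, row AND col = 0b11010000 = 208; 208 != 210 -> empty
(41,40): row=0b101001, col=0b101000, row AND col = 0b101000 = 40; 40 == 40 -> filled
(205,168): row=0b11001101, col=0b10101000, row AND col = 0b10001000 = 136; 136 != 168 -> empty
(140,44): row=0b10001100, col=0b101100, row AND col = 0b1100 = 12; 12 != 44 -> empty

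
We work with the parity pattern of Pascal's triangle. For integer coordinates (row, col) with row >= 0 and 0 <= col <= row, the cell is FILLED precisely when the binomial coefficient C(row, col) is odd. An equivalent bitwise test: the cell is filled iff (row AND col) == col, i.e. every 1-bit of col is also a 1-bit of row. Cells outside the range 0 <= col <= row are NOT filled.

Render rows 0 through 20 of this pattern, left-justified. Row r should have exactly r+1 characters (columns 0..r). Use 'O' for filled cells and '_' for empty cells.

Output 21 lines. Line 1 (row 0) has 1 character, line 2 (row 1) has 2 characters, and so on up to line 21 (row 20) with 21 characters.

Answer: O
OO
O_O
OOOO
O___O
OO__OO
O_O_O_O
OOOOOOOO
O_______O
OO______OO
O_O_____O_O
OOOO____OOOO
O___O___O___O
OO__OO__OO__OO
O_O_O_O_O_O_O_O
OOOOOOOOOOOOOOOO
O_______________O
OO______________OO
O_O_____________O_O
OOOO____________OOOO
O___O___________O___O

Derivation:
r0=0: O
r1=1: OO
r2=10: O_O
r3=11: OOOO
r4=100: O___O
r5=101: OO__OO
r6=110: O_O_O_O
r7=111: OOOOOOOO
r8=1000: O_______O
r9=1001: OO______OO
r10=1010: O_O_____O_O
r11=1011: OOOO____OOOO
r12=1100: O___O___O___O
r13=1101: OO__OO__OO__OO
r14=1110: O_O_O_O_O_O_O_O
r15=1111: OOOOOOOOOOOOOOOO
r16=10000: O_______________O
r17=10001: OO______________OO
r18=10010: O_O_____________O_O
r19=10011: OOOO____________OOOO
r20=10100: O___O___________O___O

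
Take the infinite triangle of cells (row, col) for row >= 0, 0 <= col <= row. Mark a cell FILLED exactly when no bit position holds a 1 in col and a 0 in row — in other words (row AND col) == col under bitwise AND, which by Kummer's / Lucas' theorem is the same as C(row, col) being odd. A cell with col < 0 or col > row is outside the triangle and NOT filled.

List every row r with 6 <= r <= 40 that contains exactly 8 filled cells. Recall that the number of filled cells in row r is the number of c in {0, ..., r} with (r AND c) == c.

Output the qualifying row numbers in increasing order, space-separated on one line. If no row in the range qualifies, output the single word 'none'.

Answer: 7 11 13 14 19 21 22 25 26 28 35 37 38

Derivation:
Row r has 2^popcount(r) filled cells, so we need popcount(r) = log2(8) = 3.
Scan r = 6..40 and keep those with exactly 3 one-bits:
r=6=110 popcount=2 -> skip
r=7=111 popcount=3 -> KEEP
r=8=1000 popcount=1 -> skip
r=9=1001 popcount=2 -> skip
r=10=1010 popcount=2 -> skip
r=11=1011 popcount=3 -> KEEP
r=12=1100 popcount=2 -> skip
r=13=1101 popcount=3 -> KEEP
r=14=1110 popcount=3 -> KEEP
r=15=1111 popcount=4 -> skip
r=16=10000 popcount=1 -> skip
r=17=10001 popcount=2 -> skip
r=18=10010 popcount=2 -> skip
r=19=10011 popcount=3 -> KEEP
r=20=10100 popcount=2 -> skip
r=21=10101 popcount=3 -> KEEP
r=22=10110 popcount=3 -> KEEP
r=23=10111 popcount=4 -> skip
r=24=11000 popcount=2 -> skip
r=25=11001 popcount=3 -> KEEP
r=26=11010 popcount=3 -> KEEP
r=27=11011 popcount=4 -> skip
r=28=11100 popcount=3 -> KEEP
r=29=11101 popcount=4 -> skip
r=30=11110 popcount=4 -> skip
r=31=11111 popcount=5 -> skip
r=32=100000 popcount=1 -> skip
r=33=100001 popcount=2 -> skip
r=34=100010 popcount=2 -> skip
r=35=100011 popcount=3 -> KEEP
r=36=100100 popcount=2 -> skip
r=37=100101 popcount=3 -> KEEP
r=38=100110 popcount=3 -> KEEP
r=39=100111 popcount=4 -> skip
r=40=101000 popcount=2 -> skip
Kept rows: 7 11 13 14 19 21 22 25 26 28 35 37 38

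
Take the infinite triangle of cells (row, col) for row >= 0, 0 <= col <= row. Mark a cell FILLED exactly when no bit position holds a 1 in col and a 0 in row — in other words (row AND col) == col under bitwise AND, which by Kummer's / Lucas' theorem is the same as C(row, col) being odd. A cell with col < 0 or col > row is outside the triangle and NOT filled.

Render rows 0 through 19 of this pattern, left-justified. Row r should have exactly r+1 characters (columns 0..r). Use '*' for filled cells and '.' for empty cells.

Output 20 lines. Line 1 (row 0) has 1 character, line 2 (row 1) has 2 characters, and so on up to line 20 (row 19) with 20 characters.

Answer: *
**
*.*
****
*...*
**..**
*.*.*.*
********
*.......*
**......**
*.*.....*.*
****....****
*...*...*...*
**..**..**..**
*.*.*.*.*.*.*.*
****************
*...............*
**..............**
*.*.............*.*
****............****

Derivation:
r0=0: *
r1=1: **
r2=10: *.*
r3=11: ****
r4=100: *...*
r5=101: **..**
r6=110: *.*.*.*
r7=111: ********
r8=1000: *.......*
r9=1001: **......**
r10=1010: *.*.....*.*
r11=1011: ****....****
r12=1100: *...*...*...*
r13=1101: **..**..**..**
r14=1110: *.*.*.*.*.*.*.*
r15=1111: ****************
r16=10000: *...............*
r17=10001: **..............**
r18=10010: *.*.............*.*
r19=10011: ****............****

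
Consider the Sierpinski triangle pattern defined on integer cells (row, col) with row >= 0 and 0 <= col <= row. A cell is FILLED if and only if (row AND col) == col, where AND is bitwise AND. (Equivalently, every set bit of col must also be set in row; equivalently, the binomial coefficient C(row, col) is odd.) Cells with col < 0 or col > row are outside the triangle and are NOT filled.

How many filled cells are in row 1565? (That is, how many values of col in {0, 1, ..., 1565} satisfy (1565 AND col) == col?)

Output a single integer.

1565 in binary = 11000011101
popcount(1565) = number of 1-bits in 11000011101 = 6
A col c satisfies (1565 AND c) == c iff every set bit of c is also set in 1565; each of the 6 set bits of 1565 can independently be on or off in c.
count = 2^6 = 64

Answer: 64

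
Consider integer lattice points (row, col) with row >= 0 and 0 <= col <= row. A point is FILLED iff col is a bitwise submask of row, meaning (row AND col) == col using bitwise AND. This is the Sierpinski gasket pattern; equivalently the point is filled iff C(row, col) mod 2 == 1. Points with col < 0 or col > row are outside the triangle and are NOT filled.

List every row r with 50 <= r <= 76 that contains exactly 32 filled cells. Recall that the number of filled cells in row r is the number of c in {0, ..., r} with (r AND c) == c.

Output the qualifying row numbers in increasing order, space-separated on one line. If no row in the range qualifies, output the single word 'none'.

Answer: 55 59 61 62

Derivation:
Row r has 2^popcount(r) filled cells, so we need popcount(r) = log2(32) = 5.
Scan r = 50..76 and keep those with exactly 5 one-bits:
r=50=110010 popcount=3 -> skip
r=51=110011 popcount=4 -> skip
r=52=110100 popcount=3 -> skip
r=53=110101 popcount=4 -> skip
r=54=110110 popcount=4 -> skip
r=55=110111 popcount=5 -> KEEP
r=56=111000 popcount=3 -> skip
r=57=111001 popcount=4 -> skip
r=58=111010 popcount=4 -> skip
r=59=111011 popcount=5 -> KEEP
r=60=111100 popcount=4 -> skip
r=61=111101 popcount=5 -> KEEP
r=62=111110 popcount=5 -> KEEP
r=63=111111 popcount=6 -> skip
r=64=1000000 popcount=1 -> skip
r=65=1000001 popcount=2 -> skip
r=66=1000010 popcount=2 -> skip
r=67=1000011 popcount=3 -> skip
r=68=1000100 popcount=2 -> skip
r=69=1000101 popcount=3 -> skip
r=70=1000110 popcount=3 -> skip
r=71=1000111 popcount=4 -> skip
r=72=1001000 popcount=2 -> skip
r=73=1001001 popcount=3 -> skip
r=74=1001010 popcount=3 -> skip
r=75=1001011 popcount=4 -> skip
r=76=1001100 popcount=3 -> skip
Kept rows: 55 59 61 62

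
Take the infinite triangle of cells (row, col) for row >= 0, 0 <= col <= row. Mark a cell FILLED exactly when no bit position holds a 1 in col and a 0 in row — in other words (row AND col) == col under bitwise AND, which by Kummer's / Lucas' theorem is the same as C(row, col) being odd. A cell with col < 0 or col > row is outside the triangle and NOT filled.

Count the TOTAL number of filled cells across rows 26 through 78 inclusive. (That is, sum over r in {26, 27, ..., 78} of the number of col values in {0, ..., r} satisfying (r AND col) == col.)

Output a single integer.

r26=11010 pc3: +8 =8
r27=11011 pc4: +16 =24
r28=11100 pc3: +8 =32
r29=11101 pc4: +16 =48
r30=11110 pc4: +16 =64
r31=11111 pc5: +32 =96
r32=100000 pc1: +2 =98
r33=100001 pc2: +4 =102
r34=100010 pc2: +4 =106
r35=100011 pc3: +8 =114
r36=100100 pc2: +4 =118
r37=100101 pc3: +8 =126
r38=100110 pc3: +8 =134
r39=100111 pc4: +16 =150
r40=101000 pc2: +4 =154
r41=101001 pc3: +8 =162
r42=101010 pc3: +8 =170
r43=101011 pc4: +16 =186
r44=101100 pc3: +8 =194
r45=101101 pc4: +16 =210
r46=101110 pc4: +16 =226
r47=101111 pc5: +32 =258
r48=110000 pc2: +4 =262
r49=110001 pc3: +8 =270
r50=110010 pc3: +8 =278
r51=110011 pc4: +16 =294
r52=110100 pc3: +8 =302
r53=110101 pc4: +16 =318
r54=110110 pc4: +16 =334
r55=110111 pc5: +32 =366
r56=111000 pc3: +8 =374
r57=111001 pc4: +16 =390
r58=111010 pc4: +16 =406
r59=111011 pc5: +32 =438
r60=111100 pc4: +16 =454
r61=111101 pc5: +32 =486
r62=111110 pc5: +32 =518
r63=111111 pc6: +64 =582
r64=1000000 pc1: +2 =584
r65=1000001 pc2: +4 =588
r66=1000010 pc2: +4 =592
r67=1000011 pc3: +8 =600
r68=1000100 pc2: +4 =604
r69=1000101 pc3: +8 =612
r70=1000110 pc3: +8 =620
r71=1000111 pc4: +16 =636
r72=1001000 pc2: +4 =640
r73=1001001 pc3: +8 =648
r74=1001010 pc3: +8 =656
r75=1001011 pc4: +16 =672
r76=1001100 pc3: +8 =680
r77=1001101 pc4: +16 =696
r78=1001110 pc4: +16 =712

Answer: 712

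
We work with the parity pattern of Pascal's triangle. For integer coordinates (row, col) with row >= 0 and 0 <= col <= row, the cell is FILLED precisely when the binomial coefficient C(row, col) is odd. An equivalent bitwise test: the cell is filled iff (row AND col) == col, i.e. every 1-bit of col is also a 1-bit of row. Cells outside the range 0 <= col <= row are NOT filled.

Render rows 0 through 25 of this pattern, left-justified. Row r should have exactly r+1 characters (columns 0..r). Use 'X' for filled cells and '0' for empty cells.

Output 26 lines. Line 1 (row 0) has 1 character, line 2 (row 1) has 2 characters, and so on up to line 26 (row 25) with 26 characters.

Answer: X
XX
X0X
XXXX
X000X
XX00XX
X0X0X0X
XXXXXXXX
X0000000X
XX000000XX
X0X00000X0X
XXXX0000XXXX
X000X000X000X
XX00XX00XX00XX
X0X0X0X0X0X0X0X
XXXXXXXXXXXXXXXX
X000000000000000X
XX00000000000000XX
X0X0000000000000X0X
XXXX000000000000XXXX
X000X00000000000X000X
XX00XX0000000000XX00XX
X0X0X0X000000000X0X0X0X
XXXXXXXX00000000XXXXXXXX
X0000000X0000000X0000000X
XX000000XX000000XX000000XX

Derivation:
r0=0: X
r1=1: XX
r2=10: X0X
r3=11: XXXX
r4=100: X000X
r5=101: XX00XX
r6=110: X0X0X0X
r7=111: XXXXXXXX
r8=1000: X0000000X
r9=1001: XX000000XX
r10=1010: X0X00000X0X
r11=1011: XXXX0000XXXX
r12=1100: X000X000X000X
r13=1101: XX00XX00XX00XX
r14=1110: X0X0X0X0X0X0X0X
r15=1111: XXXXXXXXXXXXXXXX
r16=10000: X000000000000000X
r17=10001: XX00000000000000XX
r18=10010: X0X0000000000000X0X
r19=10011: XXXX000000000000XXXX
r20=10100: X000X00000000000X000X
r21=10101: XX00XX0000000000XX00XX
r22=10110: X0X0X0X000000000X0X0X0X
r23=10111: XXXXXXXX00000000XXXXXXXX
r24=11000: X0000000X0000000X0000000X
r25=11001: XX000000XX000000XX000000XX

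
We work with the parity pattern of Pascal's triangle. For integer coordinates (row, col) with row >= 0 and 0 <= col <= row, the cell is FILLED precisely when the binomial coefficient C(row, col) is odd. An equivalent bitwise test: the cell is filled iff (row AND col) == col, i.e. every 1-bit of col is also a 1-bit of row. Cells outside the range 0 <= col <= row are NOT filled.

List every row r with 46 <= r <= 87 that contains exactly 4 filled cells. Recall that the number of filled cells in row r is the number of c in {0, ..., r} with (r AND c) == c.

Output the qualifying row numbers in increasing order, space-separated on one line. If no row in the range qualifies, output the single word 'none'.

Answer: 48 65 66 68 72 80

Derivation:
Row r has 2^popcount(r) filled cells, so we need popcount(r) = log2(4) = 2.
Scan r = 46..87 and keep those with exactly 2 one-bits:
r=46=101110 popcount=4 -> skip
r=47=101111 popcount=5 -> skip
r=48=110000 popcount=2 -> KEEP
r=49=110001 popcount=3 -> skip
r=50=110010 popcount=3 -> skip
r=51=110011 popcount=4 -> skip
r=52=110100 popcount=3 -> skip
r=53=110101 popcount=4 -> skip
r=54=110110 popcount=4 -> skip
r=55=110111 popcount=5 -> skip
r=56=111000 popcount=3 -> skip
r=57=111001 popcount=4 -> skip
r=58=111010 popcount=4 -> skip
r=59=111011 popcount=5 -> skip
r=60=111100 popcount=4 -> skip
r=61=111101 popcount=5 -> skip
r=62=111110 popcount=5 -> skip
r=63=111111 popcount=6 -> skip
r=64=1000000 popcount=1 -> skip
r=65=1000001 popcount=2 -> KEEP
r=66=1000010 popcount=2 -> KEEP
r=67=1000011 popcount=3 -> skip
r=68=1000100 popcount=2 -> KEEP
r=69=1000101 popcount=3 -> skip
r=70=1000110 popcount=3 -> skip
r=71=1000111 popcount=4 -> skip
r=72=1001000 popcount=2 -> KEEP
r=73=1001001 popcount=3 -> skip
r=74=1001010 popcount=3 -> skip
r=75=1001011 popcount=4 -> skip
r=76=1001100 popcount=3 -> skip
r=77=1001101 popcount=4 -> skip
r=78=1001110 popcount=4 -> skip
r=79=1001111 popcount=5 -> skip
r=80=1010000 popcount=2 -> KEEP
r=81=1010001 popcount=3 -> skip
r=82=1010010 popcount=3 -> skip
r=83=1010011 popcount=4 -> skip
r=84=1010100 popcount=3 -> skip
r=85=1010101 popcount=4 -> skip
r=86=1010110 popcount=4 -> skip
r=87=1010111 popcount=5 -> skip
Kept rows: 48 65 66 68 72 80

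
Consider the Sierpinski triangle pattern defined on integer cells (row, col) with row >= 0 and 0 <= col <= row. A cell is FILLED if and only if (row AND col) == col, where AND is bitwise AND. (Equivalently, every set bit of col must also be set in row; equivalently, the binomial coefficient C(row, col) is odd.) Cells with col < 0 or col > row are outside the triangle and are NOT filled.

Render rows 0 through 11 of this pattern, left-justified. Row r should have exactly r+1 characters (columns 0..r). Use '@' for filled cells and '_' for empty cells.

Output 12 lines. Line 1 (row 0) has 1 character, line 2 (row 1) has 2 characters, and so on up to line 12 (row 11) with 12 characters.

Answer: @
@@
@_@
@@@@
@___@
@@__@@
@_@_@_@
@@@@@@@@
@_______@
@@______@@
@_@_____@_@
@@@@____@@@@

Derivation:
r0=0: @
r1=1: @@
r2=10: @_@
r3=11: @@@@
r4=100: @___@
r5=101: @@__@@
r6=110: @_@_@_@
r7=111: @@@@@@@@
r8=1000: @_______@
r9=1001: @@______@@
r10=1010: @_@_____@_@
r11=1011: @@@@____@@@@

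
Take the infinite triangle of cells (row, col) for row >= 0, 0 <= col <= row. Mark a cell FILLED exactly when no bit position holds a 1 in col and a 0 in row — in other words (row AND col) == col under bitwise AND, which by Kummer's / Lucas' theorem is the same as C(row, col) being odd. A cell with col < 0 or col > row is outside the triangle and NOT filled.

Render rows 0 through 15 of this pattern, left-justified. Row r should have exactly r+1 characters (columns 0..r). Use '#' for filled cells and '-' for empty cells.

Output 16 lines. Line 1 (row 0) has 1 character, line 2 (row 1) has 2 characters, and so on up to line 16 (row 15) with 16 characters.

r0=0: #
r1=1: ##
r2=10: #-#
r3=11: ####
r4=100: #---#
r5=101: ##--##
r6=110: #-#-#-#
r7=111: ########
r8=1000: #-------#
r9=1001: ##------##
r10=1010: #-#-----#-#
r11=1011: ####----####
r12=1100: #---#---#---#
r13=1101: ##--##--##--##
r14=1110: #-#-#-#-#-#-#-#
r15=1111: ################

Answer: #
##
#-#
####
#---#
##--##
#-#-#-#
########
#-------#
##------##
#-#-----#-#
####----####
#---#---#---#
##--##--##--##
#-#-#-#-#-#-#-#
################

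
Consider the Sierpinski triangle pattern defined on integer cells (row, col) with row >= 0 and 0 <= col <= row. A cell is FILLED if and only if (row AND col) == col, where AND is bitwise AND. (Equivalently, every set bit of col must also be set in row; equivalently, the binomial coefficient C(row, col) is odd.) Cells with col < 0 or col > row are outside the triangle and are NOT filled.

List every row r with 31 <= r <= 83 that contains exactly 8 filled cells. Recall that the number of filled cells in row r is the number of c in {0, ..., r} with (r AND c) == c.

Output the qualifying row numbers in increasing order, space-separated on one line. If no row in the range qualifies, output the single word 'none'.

Answer: 35 37 38 41 42 44 49 50 52 56 67 69 70 73 74 76 81 82

Derivation:
Row r has 2^popcount(r) filled cells, so we need popcount(r) = log2(8) = 3.
Scan r = 31..83 and keep those with exactly 3 one-bits:
r=31=11111 popcount=5 -> skip
r=32=100000 popcount=1 -> skip
r=33=100001 popcount=2 -> skip
r=34=100010 popcount=2 -> skip
r=35=100011 popcount=3 -> KEEP
r=36=100100 popcount=2 -> skip
r=37=100101 popcount=3 -> KEEP
r=38=100110 popcount=3 -> KEEP
r=39=100111 popcount=4 -> skip
r=40=101000 popcount=2 -> skip
r=41=101001 popcount=3 -> KEEP
r=42=101010 popcount=3 -> KEEP
r=43=101011 popcount=4 -> skip
r=44=101100 popcount=3 -> KEEP
r=45=101101 popcount=4 -> skip
r=46=101110 popcount=4 -> skip
r=47=101111 popcount=5 -> skip
r=48=110000 popcount=2 -> skip
r=49=110001 popcount=3 -> KEEP
r=50=110010 popcount=3 -> KEEP
r=51=110011 popcount=4 -> skip
r=52=110100 popcount=3 -> KEEP
r=53=110101 popcount=4 -> skip
r=54=110110 popcount=4 -> skip
r=55=110111 popcount=5 -> skip
r=56=111000 popcount=3 -> KEEP
r=57=111001 popcount=4 -> skip
r=58=111010 popcount=4 -> skip
r=59=111011 popcount=5 -> skip
r=60=111100 popcount=4 -> skip
r=61=111101 popcount=5 -> skip
r=62=111110 popcount=5 -> skip
r=63=111111 popcount=6 -> skip
r=64=1000000 popcount=1 -> skip
r=65=1000001 popcount=2 -> skip
r=66=1000010 popcount=2 -> skip
r=67=1000011 popcount=3 -> KEEP
r=68=1000100 popcount=2 -> skip
r=69=1000101 popcount=3 -> KEEP
r=70=1000110 popcount=3 -> KEEP
r=71=1000111 popcount=4 -> skip
r=72=1001000 popcount=2 -> skip
r=73=1001001 popcount=3 -> KEEP
r=74=1001010 popcount=3 -> KEEP
r=75=1001011 popcount=4 -> skip
r=76=1001100 popcount=3 -> KEEP
r=77=1001101 popcount=4 -> skip
r=78=1001110 popcount=4 -> skip
r=79=1001111 popcount=5 -> skip
r=80=1010000 popcount=2 -> skip
r=81=1010001 popcount=3 -> KEEP
r=82=1010010 popcount=3 -> KEEP
r=83=1010011 popcount=4 -> skip
Kept rows: 35 37 38 41 42 44 49 50 52 56 67 69 70 73 74 76 81 82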